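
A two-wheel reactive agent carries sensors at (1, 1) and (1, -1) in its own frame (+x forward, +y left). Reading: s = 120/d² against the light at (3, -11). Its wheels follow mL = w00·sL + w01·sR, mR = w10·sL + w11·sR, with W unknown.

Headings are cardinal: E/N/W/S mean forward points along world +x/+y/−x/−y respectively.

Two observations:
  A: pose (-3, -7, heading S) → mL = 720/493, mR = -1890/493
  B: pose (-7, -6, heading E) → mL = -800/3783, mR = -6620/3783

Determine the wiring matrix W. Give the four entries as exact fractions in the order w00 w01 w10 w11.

obs A: pose=(-3,-7,S) → sL=60/17, sR=60/29, mL=720/493, mR=-1890/493
obs B: pose=(-7,-6,E) → sL=40/39, sR=120/97, mL=-800/3783, mR=-6620/3783
sensor matrix S = [[60/17, 60/29], [40/39, 120/97]]; det S = 1395200/621673
solve [mL_A; mL_B] = S·[w00; w01] and [mR_A; mR_B] = S·[w10; w11]:
  w00 = 1, w01 = -1, w10 = -1/2, w11 = -1

1 -1 -1/2 -1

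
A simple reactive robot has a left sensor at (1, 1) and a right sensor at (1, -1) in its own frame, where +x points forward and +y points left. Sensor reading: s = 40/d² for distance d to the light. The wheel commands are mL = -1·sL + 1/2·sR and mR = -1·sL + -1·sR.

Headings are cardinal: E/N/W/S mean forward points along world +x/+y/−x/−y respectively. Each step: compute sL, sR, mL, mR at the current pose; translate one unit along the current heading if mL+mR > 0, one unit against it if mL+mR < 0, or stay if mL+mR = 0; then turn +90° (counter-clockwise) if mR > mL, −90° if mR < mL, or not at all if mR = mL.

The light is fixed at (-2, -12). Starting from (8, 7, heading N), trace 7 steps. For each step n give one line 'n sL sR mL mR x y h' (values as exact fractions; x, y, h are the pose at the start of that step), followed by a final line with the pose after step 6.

n=0: pose=(8,7,N); sL=40/481, sR=40/521; mL=-11220/250601, mR=-40080/250601; mL+mR=-51300/250601 → advance -1; mR−mL=-60/521 → turn -1·90°
n=1: pose=(8,6,E); sL=20/241, sR=4/41; mL=-338/9881, mR=-1784/9881; mL+mR=-2122/9881 → advance -1; mR−mL=-6/41 → turn -1·90°
n=2: pose=(7,6,S); sL=40/389, sR=40/353; mL=-6340/137317, mR=-29680/137317; mL+mR=-36020/137317 → advance -1; mR−mL=-60/353 → turn -1·90°
n=3: pose=(7,7,W); sL=10/97, sR=5/58; mL=-675/11252, mR=-1065/5626; mL+mR=-2805/11252 → advance -1; mR−mL=-15/116 → turn -1·90°
n=4: pose=(8,7,N); sL=40/481, sR=40/521; mL=-11220/250601, mR=-40080/250601; mL+mR=-51300/250601 → advance -1; mR−mL=-60/521 → turn -1·90°
n=5: pose=(8,6,E); sL=20/241, sR=4/41; mL=-338/9881, mR=-1784/9881; mL+mR=-2122/9881 → advance -1; mR−mL=-6/41 → turn -1·90°
n=6: pose=(7,6,S); sL=40/389, sR=40/353; mL=-6340/137317, mR=-29680/137317; mL+mR=-36020/137317 → advance -1; mR−mL=-60/353 → turn -1·90°

0 40/481 40/521 -11220/250601 -40080/250601 8 7 N
1 20/241 4/41 -338/9881 -1784/9881 8 6 E
2 40/389 40/353 -6340/137317 -29680/137317 7 6 S
3 10/97 5/58 -675/11252 -1065/5626 7 7 W
4 40/481 40/521 -11220/250601 -40080/250601 8 7 N
5 20/241 4/41 -338/9881 -1784/9881 8 6 E
6 40/389 40/353 -6340/137317 -29680/137317 7 6 S
final 7 7 W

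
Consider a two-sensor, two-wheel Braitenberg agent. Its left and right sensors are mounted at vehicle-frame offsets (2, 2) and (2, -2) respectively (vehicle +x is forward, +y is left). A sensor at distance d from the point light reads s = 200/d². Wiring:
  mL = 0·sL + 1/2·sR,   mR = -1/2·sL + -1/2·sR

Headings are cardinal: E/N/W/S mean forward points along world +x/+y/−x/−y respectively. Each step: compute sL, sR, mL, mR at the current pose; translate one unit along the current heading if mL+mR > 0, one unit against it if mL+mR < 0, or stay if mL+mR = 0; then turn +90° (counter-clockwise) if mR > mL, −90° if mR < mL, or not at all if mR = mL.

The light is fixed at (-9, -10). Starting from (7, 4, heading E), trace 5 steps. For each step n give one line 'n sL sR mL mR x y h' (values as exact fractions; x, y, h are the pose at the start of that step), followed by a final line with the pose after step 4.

n=0: pose=(7,4,E); sL=10/29, sR=50/117; mL=25/117, mR=-1310/3393; mL+mR=-5/29 → advance -1; mR−mL=-2035/3393 → turn -1·90°
n=1: pose=(6,4,S); sL=200/433, sR=200/313; mL=100/313, mR=-74600/135529; mL+mR=-100/433 → advance -1; mR−mL=-117900/135529 → turn -1·90°
n=2: pose=(6,5,W); sL=100/169, sR=100/229; mL=50/229, mR=-19900/38701; mL+mR=-50/169 → advance -1; mR−mL=-28350/38701 → turn -1·90°
n=3: pose=(7,5,N); sL=40/97, sR=200/613; mL=100/613, mR=-21960/59461; mL+mR=-20/97 → advance -1; mR−mL=-31660/59461 → turn -1·90°
n=4: pose=(7,4,E); sL=10/29, sR=50/117; mL=25/117, mR=-1310/3393; mL+mR=-5/29 → advance -1; mR−mL=-2035/3393 → turn -1·90°

0 10/29 50/117 25/117 -1310/3393 7 4 E
1 200/433 200/313 100/313 -74600/135529 6 4 S
2 100/169 100/229 50/229 -19900/38701 6 5 W
3 40/97 200/613 100/613 -21960/59461 7 5 N
4 10/29 50/117 25/117 -1310/3393 7 4 E
final 6 4 S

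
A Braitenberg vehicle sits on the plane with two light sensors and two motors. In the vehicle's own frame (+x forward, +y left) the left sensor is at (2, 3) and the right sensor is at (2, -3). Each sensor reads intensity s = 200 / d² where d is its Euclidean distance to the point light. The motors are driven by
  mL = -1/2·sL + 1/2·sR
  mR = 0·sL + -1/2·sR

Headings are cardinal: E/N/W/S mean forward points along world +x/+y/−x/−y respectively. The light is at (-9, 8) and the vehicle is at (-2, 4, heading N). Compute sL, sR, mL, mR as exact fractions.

10 25/13 -105/26 -25/26

left sensor world pos  = (-5, 6); dL² = 20
right sensor world pos = (1, 6); dR² = 104
sL = 200/20 = 10
sR = 200/104 = 25/13
mL = -1/2·sL + 1/2·sR = -105/26
mR = 0·sL + -1/2·sR = -25/26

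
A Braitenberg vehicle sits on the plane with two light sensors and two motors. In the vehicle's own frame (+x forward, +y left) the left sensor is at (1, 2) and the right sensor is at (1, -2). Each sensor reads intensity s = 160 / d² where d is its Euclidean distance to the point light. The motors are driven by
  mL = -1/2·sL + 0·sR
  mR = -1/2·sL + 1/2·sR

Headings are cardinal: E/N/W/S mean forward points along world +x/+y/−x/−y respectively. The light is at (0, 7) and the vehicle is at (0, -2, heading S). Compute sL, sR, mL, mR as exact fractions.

20/13 20/13 -10/13 0

left sensor world pos  = (2, -3); dL² = 104
right sensor world pos = (-2, -3); dR² = 104
sL = 160/104 = 20/13
sR = 160/104 = 20/13
mL = -1/2·sL + 0·sR = -10/13
mR = -1/2·sL + 1/2·sR = 0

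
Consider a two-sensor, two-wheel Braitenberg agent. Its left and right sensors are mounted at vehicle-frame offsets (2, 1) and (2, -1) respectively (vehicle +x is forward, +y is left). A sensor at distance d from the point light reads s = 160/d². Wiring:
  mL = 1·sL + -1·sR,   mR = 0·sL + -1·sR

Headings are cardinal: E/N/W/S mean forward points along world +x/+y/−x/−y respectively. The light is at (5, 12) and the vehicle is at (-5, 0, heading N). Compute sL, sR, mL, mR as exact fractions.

left sensor world pos  = (-6, 2); dL² = 221
right sensor world pos = (-4, 2); dR² = 181
sL = 160/221 = 160/221
sR = 160/181 = 160/181
mL = 1·sL + -1·sR = -6400/40001
mR = 0·sL + -1·sR = -160/181

160/221 160/181 -6400/40001 -160/181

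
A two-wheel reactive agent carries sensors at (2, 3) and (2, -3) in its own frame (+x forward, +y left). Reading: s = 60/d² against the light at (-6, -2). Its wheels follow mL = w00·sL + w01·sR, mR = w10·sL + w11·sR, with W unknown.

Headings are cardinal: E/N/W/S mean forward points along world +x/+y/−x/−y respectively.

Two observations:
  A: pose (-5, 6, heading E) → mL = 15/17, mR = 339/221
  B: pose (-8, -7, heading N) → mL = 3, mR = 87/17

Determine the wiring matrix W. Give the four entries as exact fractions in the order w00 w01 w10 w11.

obs A: pose=(-5,6,E) → sL=6/13, sR=30/17, mL=15/17, mR=339/221
obs B: pose=(-8,-7,N) → sL=30/17, sR=6, mL=3, mR=87/17
sensor matrix S = [[6/13, 30/17], [30/17, 6]]; det S = -1296/3757
solve [mL_A; mL_B] = S·[w00; w01] and [mR_A; mR_B] = S·[w10; w11]:
  w00 = 0, w01 = 1/2, w10 = -1/2, w11 = 1

0 1/2 -1/2 1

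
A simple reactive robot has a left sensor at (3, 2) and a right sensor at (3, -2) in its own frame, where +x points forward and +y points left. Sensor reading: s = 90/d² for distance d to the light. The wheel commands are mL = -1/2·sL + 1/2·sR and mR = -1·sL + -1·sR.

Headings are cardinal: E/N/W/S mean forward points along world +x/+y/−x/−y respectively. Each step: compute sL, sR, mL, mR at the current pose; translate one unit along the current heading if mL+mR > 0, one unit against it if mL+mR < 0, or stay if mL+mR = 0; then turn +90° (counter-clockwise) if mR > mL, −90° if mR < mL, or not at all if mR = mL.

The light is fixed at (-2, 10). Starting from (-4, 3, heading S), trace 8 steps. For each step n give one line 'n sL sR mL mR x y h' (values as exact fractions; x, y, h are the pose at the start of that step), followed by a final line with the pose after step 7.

0 9/10 45/58 -9/145 -243/145 -4 3 S
1 90/89 90/41 2160/3649 -11700/3649 -4 4 W
2 5 9 2 -14 -3 4 N
3 90/29 18/17 -504/493 -2052/493 -3 3 E
4 9/10 45/58 -9/145 -243/145 -4 3 S
5 90/89 90/41 2160/3649 -11700/3649 -4 4 W
6 5 9 2 -14 -3 4 N
7 90/29 18/17 -504/493 -2052/493 -3 3 E
final -4 3 S

n=0: pose=(-4,3,S); sL=9/10, sR=45/58; mL=-9/145, mR=-243/145; mL+mR=-252/145 → advance -1; mR−mL=-234/145 → turn -1·90°
n=1: pose=(-4,4,W); sL=90/89, sR=90/41; mL=2160/3649, mR=-11700/3649; mL+mR=-9540/3649 → advance -1; mR−mL=-13860/3649 → turn -1·90°
n=2: pose=(-3,4,N); sL=5, sR=9; mL=2, mR=-14; mL+mR=-12 → advance -1; mR−mL=-16 → turn -1·90°
n=3: pose=(-3,3,E); sL=90/29, sR=18/17; mL=-504/493, mR=-2052/493; mL+mR=-2556/493 → advance -1; mR−mL=-1548/493 → turn -1·90°
n=4: pose=(-4,3,S); sL=9/10, sR=45/58; mL=-9/145, mR=-243/145; mL+mR=-252/145 → advance -1; mR−mL=-234/145 → turn -1·90°
n=5: pose=(-4,4,W); sL=90/89, sR=90/41; mL=2160/3649, mR=-11700/3649; mL+mR=-9540/3649 → advance -1; mR−mL=-13860/3649 → turn -1·90°
n=6: pose=(-3,4,N); sL=5, sR=9; mL=2, mR=-14; mL+mR=-12 → advance -1; mR−mL=-16 → turn -1·90°
n=7: pose=(-3,3,E); sL=90/29, sR=18/17; mL=-504/493, mR=-2052/493; mL+mR=-2556/493 → advance -1; mR−mL=-1548/493 → turn -1·90°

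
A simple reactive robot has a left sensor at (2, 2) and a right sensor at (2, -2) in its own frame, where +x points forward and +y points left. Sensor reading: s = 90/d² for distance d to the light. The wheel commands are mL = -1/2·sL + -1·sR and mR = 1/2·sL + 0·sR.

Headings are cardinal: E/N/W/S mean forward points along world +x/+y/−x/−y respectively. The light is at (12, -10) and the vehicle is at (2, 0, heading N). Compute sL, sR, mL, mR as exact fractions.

5/16 45/104 -245/416 5/32

left sensor world pos  = (0, 2); dL² = 288
right sensor world pos = (4, 2); dR² = 208
sL = 90/288 = 5/16
sR = 90/208 = 45/104
mL = -1/2·sL + -1·sR = -245/416
mR = 1/2·sL + 0·sR = 5/32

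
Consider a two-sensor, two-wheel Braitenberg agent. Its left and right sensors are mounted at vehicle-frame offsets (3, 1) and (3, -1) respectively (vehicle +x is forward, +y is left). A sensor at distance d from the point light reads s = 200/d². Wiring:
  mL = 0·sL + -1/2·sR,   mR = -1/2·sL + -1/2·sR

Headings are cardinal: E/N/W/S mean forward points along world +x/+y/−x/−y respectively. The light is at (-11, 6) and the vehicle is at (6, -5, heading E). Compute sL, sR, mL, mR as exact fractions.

left sensor world pos  = (9, -4); dL² = 500
right sensor world pos = (9, -6); dR² = 544
sL = 200/500 = 2/5
sR = 200/544 = 25/68
mL = 0·sL + -1/2·sR = -25/136
mR = -1/2·sL + -1/2·sR = -261/680

2/5 25/68 -25/136 -261/680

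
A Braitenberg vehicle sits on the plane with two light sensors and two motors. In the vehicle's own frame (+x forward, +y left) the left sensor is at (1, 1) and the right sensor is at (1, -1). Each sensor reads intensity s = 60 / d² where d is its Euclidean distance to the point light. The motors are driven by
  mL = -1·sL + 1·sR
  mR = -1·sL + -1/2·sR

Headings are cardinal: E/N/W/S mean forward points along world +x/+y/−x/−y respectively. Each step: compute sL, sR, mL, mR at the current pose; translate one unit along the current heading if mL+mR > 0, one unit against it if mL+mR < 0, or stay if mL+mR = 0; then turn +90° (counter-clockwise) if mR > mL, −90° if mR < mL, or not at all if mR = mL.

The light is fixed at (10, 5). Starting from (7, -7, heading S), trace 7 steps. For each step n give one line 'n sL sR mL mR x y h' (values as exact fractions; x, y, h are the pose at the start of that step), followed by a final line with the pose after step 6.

n=0: pose=(7,-7,S); sL=60/173, sR=12/37; mL=-144/6401, mR=-3258/6401; mL+mR=-3402/6401 → advance -1; mR−mL=-18/37 → turn -1·90°
n=1: pose=(7,-6,W); sL=3/8, sR=15/29; mL=33/232, mR=-147/232; mL+mR=-57/116 → advance -1; mR−mL=-45/58 → turn -1·90°
n=2: pose=(8,-6,N); sL=60/109, sR=60/101; mL=480/11009, mR=-9330/11009; mL+mR=-8850/11009 → advance -1; mR−mL=-90/101 → turn -1·90°
n=3: pose=(8,-7,E); sL=30/61, sR=6/17; mL=-144/1037, mR=-693/1037; mL+mR=-837/1037 → advance -1; mR−mL=-9/17 → turn -1·90°
n=4: pose=(7,-7,S); sL=60/173, sR=12/37; mL=-144/6401, mR=-3258/6401; mL+mR=-3402/6401 → advance -1; mR−mL=-18/37 → turn -1·90°
n=5: pose=(7,-6,W); sL=3/8, sR=15/29; mL=33/232, mR=-147/232; mL+mR=-57/116 → advance -1; mR−mL=-45/58 → turn -1·90°
n=6: pose=(8,-6,N); sL=60/109, sR=60/101; mL=480/11009, mR=-9330/11009; mL+mR=-8850/11009 → advance -1; mR−mL=-90/101 → turn -1·90°

0 60/173 12/37 -144/6401 -3258/6401 7 -7 S
1 3/8 15/29 33/232 -147/232 7 -6 W
2 60/109 60/101 480/11009 -9330/11009 8 -6 N
3 30/61 6/17 -144/1037 -693/1037 8 -7 E
4 60/173 12/37 -144/6401 -3258/6401 7 -7 S
5 3/8 15/29 33/232 -147/232 7 -6 W
6 60/109 60/101 480/11009 -9330/11009 8 -6 N
final 8 -7 E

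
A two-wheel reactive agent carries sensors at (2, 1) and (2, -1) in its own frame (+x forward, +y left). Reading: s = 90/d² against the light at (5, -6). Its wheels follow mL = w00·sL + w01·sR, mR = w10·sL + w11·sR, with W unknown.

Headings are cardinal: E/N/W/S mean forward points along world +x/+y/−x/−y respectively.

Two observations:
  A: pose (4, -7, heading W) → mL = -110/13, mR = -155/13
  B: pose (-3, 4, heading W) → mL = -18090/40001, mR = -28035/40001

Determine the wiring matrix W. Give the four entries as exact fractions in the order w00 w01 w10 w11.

obs A: pose=(4,-7,W) → sL=90/13, sR=10, mL=-110/13, mR=-155/13
obs B: pose=(-3,4,W) → sL=90/181, sR=90/221, mL=-18090/40001, mR=-28035/40001
sensor matrix S = [[90/13, 10], [90/181, 90/221]]; det S = -1119600/520013
solve [mL_A; mL_B] = S·[w00; w01] and [mR_A; mR_B] = S·[w10; w11]:
  w00 = -1/2, w01 = -1/2, w10 = -1, w11 = -1/2

-1/2 -1/2 -1 -1/2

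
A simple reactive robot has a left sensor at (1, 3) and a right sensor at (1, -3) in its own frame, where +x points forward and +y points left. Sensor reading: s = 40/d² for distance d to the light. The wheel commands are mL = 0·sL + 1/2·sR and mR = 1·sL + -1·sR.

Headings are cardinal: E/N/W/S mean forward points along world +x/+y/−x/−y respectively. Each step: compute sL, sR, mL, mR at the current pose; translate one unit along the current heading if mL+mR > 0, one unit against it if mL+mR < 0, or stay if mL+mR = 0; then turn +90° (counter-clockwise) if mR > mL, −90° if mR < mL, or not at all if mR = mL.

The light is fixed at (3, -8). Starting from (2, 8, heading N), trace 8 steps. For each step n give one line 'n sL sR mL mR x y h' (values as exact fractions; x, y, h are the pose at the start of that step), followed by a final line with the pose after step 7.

0 8/61 40/293 20/293 -96/17873 2 8 N
1 1/10 10/49 5/49 -51/490 2 9 E
2 40/257 40/281 20/281 960/72217 1 9 S
3 20/89 4/37 2/37 384/3293 1 8 W
4 8/45 40/261 20/261 32/1305 0 8 S
5 1/4 2/17 1/17 9/68 0 7 W
6 40/197 8/49 4/49 384/9653 -1 7 S
7 20/73 20/157 10/157 1680/11461 -1 6 W
final -2 6 S

n=0: pose=(2,8,N); sL=8/61, sR=40/293; mL=20/293, mR=-96/17873; mL+mR=1124/17873 → advance +1; mR−mL=-1316/17873 → turn -1·90°
n=1: pose=(2,9,E); sL=1/10, sR=10/49; mL=5/49, mR=-51/490; mL+mR=-1/490 → advance -1; mR−mL=-101/490 → turn -1·90°
n=2: pose=(1,9,S); sL=40/257, sR=40/281; mL=20/281, mR=960/72217; mL+mR=6100/72217 → advance +1; mR−mL=-4180/72217 → turn -1·90°
n=3: pose=(1,8,W); sL=20/89, sR=4/37; mL=2/37, mR=384/3293; mL+mR=562/3293 → advance +1; mR−mL=206/3293 → turn +1·90°
n=4: pose=(0,8,S); sL=8/45, sR=40/261; mL=20/261, mR=32/1305; mL+mR=44/435 → advance +1; mR−mL=-68/1305 → turn -1·90°
n=5: pose=(0,7,W); sL=1/4, sR=2/17; mL=1/17, mR=9/68; mL+mR=13/68 → advance +1; mR−mL=5/68 → turn +1·90°
n=6: pose=(-1,7,S); sL=40/197, sR=8/49; mL=4/49, mR=384/9653; mL+mR=1172/9653 → advance +1; mR−mL=-404/9653 → turn -1·90°
n=7: pose=(-1,6,W); sL=20/73, sR=20/157; mL=10/157, mR=1680/11461; mL+mR=2410/11461 → advance +1; mR−mL=950/11461 → turn +1·90°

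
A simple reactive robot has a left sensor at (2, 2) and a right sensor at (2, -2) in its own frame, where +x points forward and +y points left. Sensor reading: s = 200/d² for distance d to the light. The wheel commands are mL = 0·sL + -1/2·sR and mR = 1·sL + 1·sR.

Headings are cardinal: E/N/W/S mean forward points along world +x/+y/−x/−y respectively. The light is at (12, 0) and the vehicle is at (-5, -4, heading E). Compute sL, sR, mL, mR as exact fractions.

200/229 200/261 -100/261 98000/59769

left sensor world pos  = (-3, -2); dL² = 229
right sensor world pos = (-3, -6); dR² = 261
sL = 200/229 = 200/229
sR = 200/261 = 200/261
mL = 0·sL + -1/2·sR = -100/261
mR = 1·sL + 1·sR = 98000/59769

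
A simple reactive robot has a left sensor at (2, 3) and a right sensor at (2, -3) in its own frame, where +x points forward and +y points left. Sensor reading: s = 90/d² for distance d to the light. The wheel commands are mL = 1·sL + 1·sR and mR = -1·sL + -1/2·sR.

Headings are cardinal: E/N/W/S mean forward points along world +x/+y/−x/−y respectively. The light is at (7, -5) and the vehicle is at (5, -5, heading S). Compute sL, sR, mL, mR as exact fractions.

18 90/29 612/29 -567/29

left sensor world pos  = (8, -7); dL² = 5
right sensor world pos = (2, -7); dR² = 29
sL = 90/5 = 18
sR = 90/29 = 90/29
mL = 1·sL + 1·sR = 612/29
mR = -1·sL + -1/2·sR = -567/29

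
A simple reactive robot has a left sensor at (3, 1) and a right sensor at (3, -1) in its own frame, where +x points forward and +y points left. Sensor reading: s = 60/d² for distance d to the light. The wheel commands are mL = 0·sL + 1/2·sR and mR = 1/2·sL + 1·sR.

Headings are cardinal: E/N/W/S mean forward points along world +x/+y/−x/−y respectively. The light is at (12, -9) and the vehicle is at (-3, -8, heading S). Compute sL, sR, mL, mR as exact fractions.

3/10 3/13 3/26 99/260

left sensor world pos  = (-2, -11); dL² = 200
right sensor world pos = (-4, -11); dR² = 260
sL = 60/200 = 3/10
sR = 60/260 = 3/13
mL = 0·sL + 1/2·sR = 3/26
mR = 1/2·sL + 1·sR = 99/260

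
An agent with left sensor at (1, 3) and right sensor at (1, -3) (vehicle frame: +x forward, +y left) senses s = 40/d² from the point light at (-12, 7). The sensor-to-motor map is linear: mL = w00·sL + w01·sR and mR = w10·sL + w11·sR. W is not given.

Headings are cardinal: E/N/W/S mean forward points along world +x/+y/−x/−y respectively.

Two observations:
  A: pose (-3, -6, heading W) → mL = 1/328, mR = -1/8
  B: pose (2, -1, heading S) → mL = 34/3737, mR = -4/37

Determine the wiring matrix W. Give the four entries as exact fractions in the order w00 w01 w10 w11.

1 -1/2 -1 0

obs A: pose=(-3,-6,W) → sL=1/8, sR=10/41, mL=1/328, mR=-1/8
obs B: pose=(2,-1,S) → sL=4/37, sR=20/101, mL=34/3737, mR=-4/37
sensor matrix S = [[1/8, 10/41], [4/37, 20/101]]; det S = -495/306434
solve [mL_A; mL_B] = S·[w00; w01] and [mR_A; mR_B] = S·[w10; w11]:
  w00 = 1, w01 = -1/2, w10 = -1, w11 = 0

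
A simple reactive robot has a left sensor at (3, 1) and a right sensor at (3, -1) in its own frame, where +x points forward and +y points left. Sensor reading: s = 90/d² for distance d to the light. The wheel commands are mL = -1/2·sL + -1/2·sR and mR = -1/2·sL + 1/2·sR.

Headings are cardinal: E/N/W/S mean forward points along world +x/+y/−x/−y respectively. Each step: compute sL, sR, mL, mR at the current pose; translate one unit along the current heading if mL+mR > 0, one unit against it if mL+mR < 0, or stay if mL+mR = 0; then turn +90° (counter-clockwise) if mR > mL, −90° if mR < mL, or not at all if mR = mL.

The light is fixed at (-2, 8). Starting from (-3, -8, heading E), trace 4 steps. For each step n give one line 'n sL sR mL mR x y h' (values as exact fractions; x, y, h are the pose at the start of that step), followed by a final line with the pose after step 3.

0 90/229 90/293 -23490/67097 -2880/67097 -3 -8 E
1 45/89 9/17 -783/1513 18/1513 -4 -8 N
2 90/349 90/281 -28350/98069 3060/98069 -4 -9 W
3 9/40 45/202 -1809/8080 -9/8080 -3 -9 S
final -3 -8 E

n=0: pose=(-3,-8,E); sL=90/229, sR=90/293; mL=-23490/67097, mR=-2880/67097; mL+mR=-90/229 → advance -1; mR−mL=90/293 → turn +1·90°
n=1: pose=(-4,-8,N); sL=45/89, sR=9/17; mL=-783/1513, mR=18/1513; mL+mR=-45/89 → advance -1; mR−mL=9/17 → turn +1·90°
n=2: pose=(-4,-9,W); sL=90/349, sR=90/281; mL=-28350/98069, mR=3060/98069; mL+mR=-90/349 → advance -1; mR−mL=90/281 → turn +1·90°
n=3: pose=(-3,-9,S); sL=9/40, sR=45/202; mL=-1809/8080, mR=-9/8080; mL+mR=-9/40 → advance -1; mR−mL=45/202 → turn +1·90°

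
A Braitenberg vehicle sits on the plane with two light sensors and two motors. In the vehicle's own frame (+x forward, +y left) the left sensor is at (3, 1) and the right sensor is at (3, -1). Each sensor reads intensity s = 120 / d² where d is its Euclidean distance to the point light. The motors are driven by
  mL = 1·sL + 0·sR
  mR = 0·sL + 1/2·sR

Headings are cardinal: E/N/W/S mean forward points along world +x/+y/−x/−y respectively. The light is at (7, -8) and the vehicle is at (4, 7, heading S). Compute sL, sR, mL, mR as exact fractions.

left sensor world pos  = (5, 4); dL² = 148
right sensor world pos = (3, 4); dR² = 160
sL = 120/148 = 30/37
sR = 120/160 = 3/4
mL = 1·sL + 0·sR = 30/37
mR = 0·sL + 1/2·sR = 3/8

30/37 3/4 30/37 3/8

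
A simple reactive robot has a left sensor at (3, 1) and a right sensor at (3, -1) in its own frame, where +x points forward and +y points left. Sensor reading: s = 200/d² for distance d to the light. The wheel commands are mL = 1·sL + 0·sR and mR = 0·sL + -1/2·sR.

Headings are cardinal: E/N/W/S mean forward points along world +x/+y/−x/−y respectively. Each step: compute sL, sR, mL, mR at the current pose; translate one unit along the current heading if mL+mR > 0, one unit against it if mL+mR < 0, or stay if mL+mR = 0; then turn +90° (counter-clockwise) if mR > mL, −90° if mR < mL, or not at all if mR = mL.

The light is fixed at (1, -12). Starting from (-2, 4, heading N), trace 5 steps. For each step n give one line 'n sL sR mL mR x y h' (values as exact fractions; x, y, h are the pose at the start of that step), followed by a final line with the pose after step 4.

n=0: pose=(-2,4,N); sL=200/377, sR=40/73; mL=200/377, mR=-20/73; mL+mR=7060/27521 → advance +1; mR−mL=-22140/27521 → turn -1·90°
n=1: pose=(-2,5,E); sL=50/81, sR=25/32; mL=50/81, mR=-25/64; mL+mR=1175/5184 → advance +1; mR−mL=-5225/5184 → turn -1·90°
n=2: pose=(-1,5,S); sL=200/197, sR=40/41; mL=200/197, mR=-20/41; mL+mR=4260/8077 → advance +1; mR−mL=-12140/8077 → turn -1·90°
n=3: pose=(-1,4,W); sL=4/5, sR=100/157; mL=4/5, mR=-50/157; mL+mR=378/785 → advance +1; mR−mL=-878/785 → turn -1·90°
n=4: pose=(-2,4,N); sL=200/377, sR=40/73; mL=200/377, mR=-20/73; mL+mR=7060/27521 → advance +1; mR−mL=-22140/27521 → turn -1·90°

0 200/377 40/73 200/377 -20/73 -2 4 N
1 50/81 25/32 50/81 -25/64 -2 5 E
2 200/197 40/41 200/197 -20/41 -1 5 S
3 4/5 100/157 4/5 -50/157 -1 4 W
4 200/377 40/73 200/377 -20/73 -2 4 N
final -2 5 E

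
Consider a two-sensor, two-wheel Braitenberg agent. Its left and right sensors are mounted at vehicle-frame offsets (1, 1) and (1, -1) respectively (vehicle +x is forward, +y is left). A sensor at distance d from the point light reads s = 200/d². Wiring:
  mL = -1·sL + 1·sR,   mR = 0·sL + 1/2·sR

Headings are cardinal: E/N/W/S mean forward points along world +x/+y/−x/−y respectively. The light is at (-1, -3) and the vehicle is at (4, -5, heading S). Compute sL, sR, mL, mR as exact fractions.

40/9 8 32/9 4

left sensor world pos  = (5, -6); dL² = 45
right sensor world pos = (3, -6); dR² = 25
sL = 200/45 = 40/9
sR = 200/25 = 8
mL = -1·sL + 1·sR = 32/9
mR = 0·sL + 1/2·sR = 4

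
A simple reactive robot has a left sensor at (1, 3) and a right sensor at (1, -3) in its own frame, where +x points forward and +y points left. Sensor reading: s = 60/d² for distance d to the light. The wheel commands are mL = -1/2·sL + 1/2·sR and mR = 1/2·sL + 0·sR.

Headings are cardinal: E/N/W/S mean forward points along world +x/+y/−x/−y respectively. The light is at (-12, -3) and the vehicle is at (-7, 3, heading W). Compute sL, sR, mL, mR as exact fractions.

12/5 60/97 -432/485 6/5

left sensor world pos  = (-8, 0); dL² = 25
right sensor world pos = (-8, 6); dR² = 97
sL = 60/25 = 12/5
sR = 60/97 = 60/97
mL = -1/2·sL + 1/2·sR = -432/485
mR = 1/2·sL + 0·sR = 6/5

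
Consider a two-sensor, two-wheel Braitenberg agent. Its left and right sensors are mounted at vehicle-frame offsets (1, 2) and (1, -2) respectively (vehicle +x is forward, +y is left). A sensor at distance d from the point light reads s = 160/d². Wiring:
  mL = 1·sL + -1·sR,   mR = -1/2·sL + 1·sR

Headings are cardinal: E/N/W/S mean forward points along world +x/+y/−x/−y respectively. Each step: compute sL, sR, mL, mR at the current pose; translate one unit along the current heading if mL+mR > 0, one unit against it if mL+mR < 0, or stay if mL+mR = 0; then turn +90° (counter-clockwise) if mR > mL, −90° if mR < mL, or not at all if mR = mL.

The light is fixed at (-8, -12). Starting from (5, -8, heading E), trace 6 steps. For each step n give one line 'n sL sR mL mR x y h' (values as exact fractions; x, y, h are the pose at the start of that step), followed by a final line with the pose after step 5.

0 20/29 4/5 -16/145 66/145 5 -8 E
1 160/169 160/281 17920/47489 4560/47489 6 -8 N
2 80/137 80/117 -1600/16029 6280/16029 6 -7 E
3 32/41 32/65 768/2665 272/2665 7 -7 N
4 1/2 10/17 -3/34 23/68 7 -6 E
5 32/49 160/373 4096/18277 1872/18277 8 -6 N
final 8 -5 E

n=0: pose=(5,-8,E); sL=20/29, sR=4/5; mL=-16/145, mR=66/145; mL+mR=10/29 → advance +1; mR−mL=82/145 → turn +1·90°
n=1: pose=(6,-8,N); sL=160/169, sR=160/281; mL=17920/47489, mR=4560/47489; mL+mR=80/169 → advance +1; mR−mL=-13360/47489 → turn -1·90°
n=2: pose=(6,-7,E); sL=80/137, sR=80/117; mL=-1600/16029, mR=6280/16029; mL+mR=40/137 → advance +1; mR−mL=7880/16029 → turn +1·90°
n=3: pose=(7,-7,N); sL=32/41, sR=32/65; mL=768/2665, mR=272/2665; mL+mR=16/41 → advance +1; mR−mL=-496/2665 → turn -1·90°
n=4: pose=(7,-6,E); sL=1/2, sR=10/17; mL=-3/34, mR=23/68; mL+mR=1/4 → advance +1; mR−mL=29/68 → turn +1·90°
n=5: pose=(8,-6,N); sL=32/49, sR=160/373; mL=4096/18277, mR=1872/18277; mL+mR=16/49 → advance +1; mR−mL=-2224/18277 → turn -1·90°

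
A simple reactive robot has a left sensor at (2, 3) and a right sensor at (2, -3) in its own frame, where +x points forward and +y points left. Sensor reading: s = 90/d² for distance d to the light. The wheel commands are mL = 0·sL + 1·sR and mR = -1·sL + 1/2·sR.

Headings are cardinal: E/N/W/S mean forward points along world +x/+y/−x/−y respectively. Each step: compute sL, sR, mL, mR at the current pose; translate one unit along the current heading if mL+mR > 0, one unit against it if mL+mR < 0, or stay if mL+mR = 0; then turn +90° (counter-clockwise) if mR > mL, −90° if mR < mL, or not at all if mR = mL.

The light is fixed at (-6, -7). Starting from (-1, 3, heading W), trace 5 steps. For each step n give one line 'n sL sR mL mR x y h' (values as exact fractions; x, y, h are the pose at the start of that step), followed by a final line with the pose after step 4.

n=0: pose=(-1,3,W); sL=45/29, sR=45/89; mL=45/89, mR=-6705/5162; mL+mR=-4095/5162 → advance -1; mR−mL=-9315/5162 → turn -1·90°
n=1: pose=(0,3,N); sL=10/17, sR=2/5; mL=2/5, mR=-33/85; mL+mR=1/85 → advance +1; mR−mL=-67/85 → turn -1·90°
n=2: pose=(0,4,E); sL=9/26, sR=45/64; mL=45/64, mR=9/1664; mL+mR=1179/1664 → advance +1; mR−mL=-1161/1664 → turn -1·90°
n=3: pose=(1,4,S); sL=90/181, sR=90/97; mL=90/97, mR=-585/17557; mL+mR=15705/17557 → advance +1; mR−mL=-16875/17557 → turn -1·90°
n=4: pose=(1,3,W); sL=45/37, sR=45/97; mL=45/97, mR=-7065/7178; mL+mR=-3735/7178 → advance -1; mR−mL=-10395/7178 → turn -1·90°

0 45/29 45/89 45/89 -6705/5162 -1 3 W
1 10/17 2/5 2/5 -33/85 0 3 N
2 9/26 45/64 45/64 9/1664 0 4 E
3 90/181 90/97 90/97 -585/17557 1 4 S
4 45/37 45/97 45/97 -7065/7178 1 3 W
final 2 3 N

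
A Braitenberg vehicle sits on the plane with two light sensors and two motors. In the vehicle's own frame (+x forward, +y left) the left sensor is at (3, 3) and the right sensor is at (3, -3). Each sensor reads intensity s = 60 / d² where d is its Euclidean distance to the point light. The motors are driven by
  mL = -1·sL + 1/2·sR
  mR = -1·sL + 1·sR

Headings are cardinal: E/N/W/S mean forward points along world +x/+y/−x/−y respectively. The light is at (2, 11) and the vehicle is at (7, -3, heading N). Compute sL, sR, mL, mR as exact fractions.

12/25 12/37 -294/925 -144/925

left sensor world pos  = (4, 0); dL² = 125
right sensor world pos = (10, 0); dR² = 185
sL = 60/125 = 12/25
sR = 60/185 = 12/37
mL = -1·sL + 1/2·sR = -294/925
mR = -1·sL + 1·sR = -144/925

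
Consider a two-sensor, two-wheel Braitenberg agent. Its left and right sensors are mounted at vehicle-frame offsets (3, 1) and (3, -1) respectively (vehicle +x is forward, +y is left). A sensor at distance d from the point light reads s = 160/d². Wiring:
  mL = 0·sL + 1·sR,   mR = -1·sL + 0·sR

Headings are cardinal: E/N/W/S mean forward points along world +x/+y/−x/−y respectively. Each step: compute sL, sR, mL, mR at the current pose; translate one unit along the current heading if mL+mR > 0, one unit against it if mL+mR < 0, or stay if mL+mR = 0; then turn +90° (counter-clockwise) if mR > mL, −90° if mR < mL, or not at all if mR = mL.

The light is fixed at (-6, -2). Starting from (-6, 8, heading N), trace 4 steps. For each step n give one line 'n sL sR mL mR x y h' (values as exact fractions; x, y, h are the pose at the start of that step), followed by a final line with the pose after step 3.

0 16/17 16/17 16/17 -16/17 -6 8 N
1 16/13 16/9 16/9 -16/13 -6 8 E
2 160/53 160/49 160/49 -160/53 -5 8 S
3 40/17 20/13 20/13 -40/17 -5 7 W
final -4 7 N

n=0: pose=(-6,8,N); sL=16/17, sR=16/17; mL=16/17, mR=-16/17; mL+mR=0 → advance +0; mR−mL=-32/17 → turn -1·90°
n=1: pose=(-6,8,E); sL=16/13, sR=16/9; mL=16/9, mR=-16/13; mL+mR=64/117 → advance +1; mR−mL=-352/117 → turn -1·90°
n=2: pose=(-5,8,S); sL=160/53, sR=160/49; mL=160/49, mR=-160/53; mL+mR=640/2597 → advance +1; mR−mL=-16320/2597 → turn -1·90°
n=3: pose=(-5,7,W); sL=40/17, sR=20/13; mL=20/13, mR=-40/17; mL+mR=-180/221 → advance -1; mR−mL=-860/221 → turn -1·90°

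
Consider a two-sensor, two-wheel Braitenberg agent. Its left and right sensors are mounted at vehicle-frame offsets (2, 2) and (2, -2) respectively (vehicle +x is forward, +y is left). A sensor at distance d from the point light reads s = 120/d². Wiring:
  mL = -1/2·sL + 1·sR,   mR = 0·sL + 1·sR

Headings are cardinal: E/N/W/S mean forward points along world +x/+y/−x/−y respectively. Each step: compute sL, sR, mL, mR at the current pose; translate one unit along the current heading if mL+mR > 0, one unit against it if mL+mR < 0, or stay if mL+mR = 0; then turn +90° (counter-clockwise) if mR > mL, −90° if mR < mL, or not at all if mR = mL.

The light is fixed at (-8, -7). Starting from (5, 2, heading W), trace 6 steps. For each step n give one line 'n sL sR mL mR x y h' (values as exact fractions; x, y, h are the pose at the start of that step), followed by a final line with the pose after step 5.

n=0: pose=(5,2,W); sL=12/17, sR=60/121; mL=294/2057, mR=60/121; mL+mR=1314/2057 → advance +1; mR−mL=6/17 → turn +1·90°
n=1: pose=(4,2,S); sL=24/49, sR=120/149; mL=4092/7301, mR=120/149; mL+mR=9972/7301 → advance +1; mR−mL=12/49 → turn +1·90°
n=2: pose=(4,1,E); sL=15/37, sR=15/29; mL=675/2146, mR=15/29; mL+mR=1785/2146 → advance +1; mR−mL=15/74 → turn +1·90°
n=3: pose=(5,1,N); sL=120/221, sR=24/65; mL=108/1105, mR=24/65; mL+mR=516/1105 → advance +1; mR−mL=60/221 → turn +1·90°
n=4: pose=(5,2,W); sL=12/17, sR=60/121; mL=294/2057, mR=60/121; mL+mR=1314/2057 → advance +1; mR−mL=6/17 → turn +1·90°
n=5: pose=(4,2,S); sL=24/49, sR=120/149; mL=4092/7301, mR=120/149; mL+mR=9972/7301 → advance +1; mR−mL=12/49 → turn +1·90°

0 12/17 60/121 294/2057 60/121 5 2 W
1 24/49 120/149 4092/7301 120/149 4 2 S
2 15/37 15/29 675/2146 15/29 4 1 E
3 120/221 24/65 108/1105 24/65 5 1 N
4 12/17 60/121 294/2057 60/121 5 2 W
5 24/49 120/149 4092/7301 120/149 4 2 S
final 4 1 E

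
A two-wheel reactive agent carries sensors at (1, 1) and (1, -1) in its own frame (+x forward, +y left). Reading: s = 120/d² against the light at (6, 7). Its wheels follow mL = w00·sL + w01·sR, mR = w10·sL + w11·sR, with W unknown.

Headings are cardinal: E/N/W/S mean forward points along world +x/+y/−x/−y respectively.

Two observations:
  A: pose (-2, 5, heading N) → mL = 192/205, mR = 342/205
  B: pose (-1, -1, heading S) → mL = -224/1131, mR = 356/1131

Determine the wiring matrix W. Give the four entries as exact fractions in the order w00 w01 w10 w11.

obs A: pose=(-2,5,N) → sL=60/41, sR=12/5, mL=192/205, mR=342/205
obs B: pose=(-1,-1,S) → sL=40/39, sR=24/29, mL=-224/1131, mR=356/1131
sensor matrix S = [[60/41, 12/5], [40/39, 24/29]]; det S = -19328/15457
solve [mL_A; mL_B] = S·[w00; w01] and [mR_A; mR_B] = S·[w10; w11]:
  w00 = -1, w01 = 1, w10 = -1/2, w11 = 1

-1 1 -1/2 1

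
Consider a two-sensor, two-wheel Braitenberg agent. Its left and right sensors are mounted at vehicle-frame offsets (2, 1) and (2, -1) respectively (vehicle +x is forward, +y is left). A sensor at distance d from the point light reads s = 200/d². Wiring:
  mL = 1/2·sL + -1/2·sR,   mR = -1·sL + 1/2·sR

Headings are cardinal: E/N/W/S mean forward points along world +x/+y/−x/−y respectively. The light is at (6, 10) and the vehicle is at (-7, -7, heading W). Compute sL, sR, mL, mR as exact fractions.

200/549 200/481 -6800/264069 -41300/264069

left sensor world pos  = (-9, -8); dL² = 549
right sensor world pos = (-9, -6); dR² = 481
sL = 200/549 = 200/549
sR = 200/481 = 200/481
mL = 1/2·sL + -1/2·sR = -6800/264069
mR = -1·sL + 1/2·sR = -41300/264069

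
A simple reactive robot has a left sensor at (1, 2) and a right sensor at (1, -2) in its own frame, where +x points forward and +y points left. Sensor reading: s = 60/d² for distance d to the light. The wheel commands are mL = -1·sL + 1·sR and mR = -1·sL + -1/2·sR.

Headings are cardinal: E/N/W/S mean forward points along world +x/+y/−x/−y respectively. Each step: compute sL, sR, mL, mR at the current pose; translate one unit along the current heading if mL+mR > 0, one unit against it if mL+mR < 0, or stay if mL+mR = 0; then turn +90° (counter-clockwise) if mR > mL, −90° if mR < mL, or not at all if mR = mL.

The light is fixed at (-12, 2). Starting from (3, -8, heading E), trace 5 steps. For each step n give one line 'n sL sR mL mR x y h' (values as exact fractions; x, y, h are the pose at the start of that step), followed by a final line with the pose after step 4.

n=0: pose=(3,-8,E); sL=3/16, sR=3/20; mL=-3/80, mR=-21/80; mL+mR=-3/10 → advance -1; mR−mL=-9/40 → turn -1·90°
n=1: pose=(2,-8,S); sL=60/377, sR=12/53; mL=1344/19981, mR=-5442/19981; mL+mR=-4098/19981 → advance -1; mR−mL=-18/53 → turn -1·90°
n=2: pose=(2,-7,W); sL=6/29, sR=30/109; mL=216/3161, mR=-1089/3161; mL+mR=-873/3161 → advance -1; mR−mL=-45/109 → turn -1·90°
n=3: pose=(3,-7,N); sL=60/233, sR=60/353; mL=-7200/82249, mR=-28170/82249; mL+mR=-35370/82249 → advance -1; mR−mL=-90/353 → turn -1·90°
n=4: pose=(3,-8,E); sL=3/16, sR=3/20; mL=-3/80, mR=-21/80; mL+mR=-3/10 → advance -1; mR−mL=-9/40 → turn -1·90°

0 3/16 3/20 -3/80 -21/80 3 -8 E
1 60/377 12/53 1344/19981 -5442/19981 2 -8 S
2 6/29 30/109 216/3161 -1089/3161 2 -7 W
3 60/233 60/353 -7200/82249 -28170/82249 3 -7 N
4 3/16 3/20 -3/80 -21/80 3 -8 E
final 2 -8 S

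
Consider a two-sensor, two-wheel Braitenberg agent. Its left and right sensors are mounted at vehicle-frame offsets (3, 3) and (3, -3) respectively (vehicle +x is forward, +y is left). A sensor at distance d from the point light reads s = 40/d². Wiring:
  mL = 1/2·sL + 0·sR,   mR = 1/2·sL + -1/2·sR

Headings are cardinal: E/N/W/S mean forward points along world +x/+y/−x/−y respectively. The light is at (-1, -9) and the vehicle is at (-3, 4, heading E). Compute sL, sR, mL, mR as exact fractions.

left sensor world pos  = (0, 7); dL² = 257
right sensor world pos = (0, 1); dR² = 101
sL = 40/257 = 40/257
sR = 40/101 = 40/101
mL = 1/2·sL + 0·sR = 20/257
mR = 1/2·sL + -1/2·sR = -3120/25957

40/257 40/101 20/257 -3120/25957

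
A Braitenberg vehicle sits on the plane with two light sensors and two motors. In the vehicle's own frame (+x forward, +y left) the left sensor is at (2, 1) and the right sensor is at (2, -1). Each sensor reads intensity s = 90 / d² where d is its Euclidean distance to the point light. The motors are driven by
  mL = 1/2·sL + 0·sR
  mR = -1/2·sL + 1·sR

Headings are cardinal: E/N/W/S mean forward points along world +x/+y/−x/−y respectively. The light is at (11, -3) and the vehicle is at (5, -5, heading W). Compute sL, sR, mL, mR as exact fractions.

left sensor world pos  = (3, -6); dL² = 73
right sensor world pos = (3, -4); dR² = 65
sL = 90/73 = 90/73
sR = 90/65 = 18/13
mL = 1/2·sL + 0·sR = 45/73
mR = -1/2·sL + 1·sR = 729/949

90/73 18/13 45/73 729/949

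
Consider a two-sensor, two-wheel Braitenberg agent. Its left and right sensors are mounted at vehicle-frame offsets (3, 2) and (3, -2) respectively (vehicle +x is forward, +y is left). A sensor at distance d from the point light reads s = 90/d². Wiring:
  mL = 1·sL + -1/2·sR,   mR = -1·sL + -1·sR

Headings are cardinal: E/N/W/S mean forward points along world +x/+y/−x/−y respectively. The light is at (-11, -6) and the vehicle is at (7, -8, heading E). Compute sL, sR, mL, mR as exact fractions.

left sensor world pos  = (10, -6); dL² = 441
right sensor world pos = (10, -10); dR² = 457
sL = 90/441 = 10/49
sR = 90/457 = 90/457
mL = 1·sL + -1/2·sR = 2365/22393
mR = -1·sL + -1·sR = -8980/22393

10/49 90/457 2365/22393 -8980/22393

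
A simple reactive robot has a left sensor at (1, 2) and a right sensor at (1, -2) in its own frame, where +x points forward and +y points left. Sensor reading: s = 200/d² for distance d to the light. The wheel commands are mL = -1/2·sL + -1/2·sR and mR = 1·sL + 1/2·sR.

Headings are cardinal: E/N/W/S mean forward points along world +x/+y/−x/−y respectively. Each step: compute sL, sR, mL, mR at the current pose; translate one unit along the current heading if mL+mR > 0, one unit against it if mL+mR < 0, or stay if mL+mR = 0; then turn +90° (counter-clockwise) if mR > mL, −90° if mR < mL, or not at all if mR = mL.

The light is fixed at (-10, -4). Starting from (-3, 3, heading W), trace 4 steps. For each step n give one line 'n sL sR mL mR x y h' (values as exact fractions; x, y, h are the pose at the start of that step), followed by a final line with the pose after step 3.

n=0: pose=(-3,3,W); sL=200/61, sR=200/117; mL=-17800/7137, mR=29500/7137; mL+mR=100/61 → advance +1; mR−mL=47300/7137 → turn +1·90°
n=1: pose=(-4,3,S); sL=2, sR=50/13; mL=-38/13, mR=51/13; mL+mR=1 → advance +1; mR−mL=89/13 → turn +1·90°
n=2: pose=(-4,2,E); sL=200/113, sR=40/13; mL=-3560/1469, mR=4860/1469; mL+mR=100/113 → advance +1; mR−mL=8420/1469 → turn +1·90°
n=3: pose=(-3,2,N); sL=100/37, sR=20/13; mL=-1020/481, mR=1670/481; mL+mR=50/37 → advance +1; mR−mL=2690/481 → turn +1·90°

0 200/61 200/117 -17800/7137 29500/7137 -3 3 W
1 2 50/13 -38/13 51/13 -4 3 S
2 200/113 40/13 -3560/1469 4860/1469 -4 2 E
3 100/37 20/13 -1020/481 1670/481 -3 2 N
final -3 3 W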